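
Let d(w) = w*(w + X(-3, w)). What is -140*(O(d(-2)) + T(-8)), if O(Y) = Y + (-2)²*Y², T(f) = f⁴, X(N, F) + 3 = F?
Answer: -685160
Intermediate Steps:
X(N, F) = -3 + F
d(w) = w*(-3 + 2*w) (d(w) = w*(w + (-3 + w)) = w*(-3 + 2*w))
O(Y) = Y + 4*Y²
-140*(O(d(-2)) + T(-8)) = -140*((-2*(-3 + 2*(-2)))*(1 + 4*(-2*(-3 + 2*(-2)))) + (-8)⁴) = -140*((-2*(-3 - 4))*(1 + 4*(-2*(-3 - 4))) + 4096) = -140*((-2*(-7))*(1 + 4*(-2*(-7))) + 4096) = -140*(14*(1 + 4*14) + 4096) = -140*(14*(1 + 56) + 4096) = -140*(14*57 + 4096) = -140*(798 + 4096) = -140*4894 = -685160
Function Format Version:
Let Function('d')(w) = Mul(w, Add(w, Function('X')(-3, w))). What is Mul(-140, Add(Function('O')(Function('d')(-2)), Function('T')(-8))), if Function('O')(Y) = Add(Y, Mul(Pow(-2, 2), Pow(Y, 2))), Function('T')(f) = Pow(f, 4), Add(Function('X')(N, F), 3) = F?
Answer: -685160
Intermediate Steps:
Function('X')(N, F) = Add(-3, F)
Function('d')(w) = Mul(w, Add(-3, Mul(2, w))) (Function('d')(w) = Mul(w, Add(w, Add(-3, w))) = Mul(w, Add(-3, Mul(2, w))))
Function('O')(Y) = Add(Y, Mul(4, Pow(Y, 2)))
Mul(-140, Add(Function('O')(Function('d')(-2)), Function('T')(-8))) = Mul(-140, Add(Mul(Mul(-2, Add(-3, Mul(2, -2))), Add(1, Mul(4, Mul(-2, Add(-3, Mul(2, -2)))))), Pow(-8, 4))) = Mul(-140, Add(Mul(Mul(-2, Add(-3, -4)), Add(1, Mul(4, Mul(-2, Add(-3, -4))))), 4096)) = Mul(-140, Add(Mul(Mul(-2, -7), Add(1, Mul(4, Mul(-2, -7)))), 4096)) = Mul(-140, Add(Mul(14, Add(1, Mul(4, 14))), 4096)) = Mul(-140, Add(Mul(14, Add(1, 56)), 4096)) = Mul(-140, Add(Mul(14, 57), 4096)) = Mul(-140, Add(798, 4096)) = Mul(-140, 4894) = -685160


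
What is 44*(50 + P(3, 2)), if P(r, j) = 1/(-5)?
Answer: 10956/5 ≈ 2191.2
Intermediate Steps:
P(r, j) = -1/5 (P(r, j) = 1*(-1/5) = -1/5)
44*(50 + P(3, 2)) = 44*(50 - 1/5) = 44*(249/5) = 10956/5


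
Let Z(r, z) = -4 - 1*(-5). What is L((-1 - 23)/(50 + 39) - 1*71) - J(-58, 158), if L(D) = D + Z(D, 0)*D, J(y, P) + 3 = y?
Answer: -7257/89 ≈ -81.539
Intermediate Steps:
Z(r, z) = 1 (Z(r, z) = -4 + 5 = 1)
J(y, P) = -3 + y
L(D) = 2*D (L(D) = D + 1*D = D + D = 2*D)
L((-1 - 23)/(50 + 39) - 1*71) - J(-58, 158) = 2*((-1 - 23)/(50 + 39) - 1*71) - (-3 - 58) = 2*(-24/89 - 71) - 1*(-61) = 2*(-24*1/89 - 71) + 61 = 2*(-24/89 - 71) + 61 = 2*(-6343/89) + 61 = -12686/89 + 61 = -7257/89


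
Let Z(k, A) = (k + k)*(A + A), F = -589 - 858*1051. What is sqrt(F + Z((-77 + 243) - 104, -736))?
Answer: 5*I*sqrt(43395) ≈ 1041.6*I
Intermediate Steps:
F = -902347 (F = -589 - 901758 = -902347)
Z(k, A) = 4*A*k (Z(k, A) = (2*k)*(2*A) = 4*A*k)
sqrt(F + Z((-77 + 243) - 104, -736)) = sqrt(-902347 + 4*(-736)*((-77 + 243) - 104)) = sqrt(-902347 + 4*(-736)*(166 - 104)) = sqrt(-902347 + 4*(-736)*62) = sqrt(-902347 - 182528) = sqrt(-1084875) = 5*I*sqrt(43395)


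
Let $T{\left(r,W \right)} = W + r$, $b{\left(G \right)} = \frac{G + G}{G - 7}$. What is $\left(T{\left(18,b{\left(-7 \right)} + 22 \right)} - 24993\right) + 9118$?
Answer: $-15834$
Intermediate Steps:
$b{\left(G \right)} = \frac{2 G}{-7 + G}$
$\left(T{\left(18,b{\left(-7 \right)} + 22 \right)} - 24993\right) + 9118 = \left(\left(\left(2 \left(-7\right) \frac{1}{-7 - 7} + 22\right) + 18\right) - 24993\right) + 9118 = \left(\left(\left(2 \left(-7\right) \frac{1}{-14} + 22\right) + 18\right) - 24993\right) + 9118 = \left(\left(\left(2 \left(-7\right) \left(- \frac{1}{14}\right) + 22\right) + 18\right) - 24993\right) + 9118 = \left(\left(\left(1 + 22\right) + 18\right) - 24993\right) + 9118 = \left(\left(23 + 18\right) - 24993\right) + 9118 = \left(41 - 24993\right) + 9118 = -24952 + 9118 = -15834$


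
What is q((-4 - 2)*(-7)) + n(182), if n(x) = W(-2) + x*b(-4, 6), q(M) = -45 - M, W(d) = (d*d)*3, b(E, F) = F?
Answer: 1017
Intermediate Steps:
W(d) = 3*d² (W(d) = d²*3 = 3*d²)
n(x) = 12 + 6*x (n(x) = 3*(-2)² + x*6 = 3*4 + 6*x = 12 + 6*x)
q((-4 - 2)*(-7)) + n(182) = (-45 - (-4 - 2)*(-7)) + (12 + 6*182) = (-45 - (-6)*(-7)) + (12 + 1092) = (-45 - 1*42) + 1104 = (-45 - 42) + 1104 = -87 + 1104 = 1017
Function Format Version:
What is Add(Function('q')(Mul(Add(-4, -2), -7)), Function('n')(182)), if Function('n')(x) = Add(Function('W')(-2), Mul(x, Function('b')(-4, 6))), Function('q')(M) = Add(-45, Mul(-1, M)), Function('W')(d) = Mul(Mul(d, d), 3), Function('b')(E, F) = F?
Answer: 1017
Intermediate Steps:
Function('W')(d) = Mul(3, Pow(d, 2)) (Function('W')(d) = Mul(Pow(d, 2), 3) = Mul(3, Pow(d, 2)))
Function('n')(x) = Add(12, Mul(6, x)) (Function('n')(x) = Add(Mul(3, Pow(-2, 2)), Mul(x, 6)) = Add(Mul(3, 4), Mul(6, x)) = Add(12, Mul(6, x)))
Add(Function('q')(Mul(Add(-4, -2), -7)), Function('n')(182)) = Add(Add(-45, Mul(-1, Mul(Add(-4, -2), -7))), Add(12, Mul(6, 182))) = Add(Add(-45, Mul(-1, Mul(-6, -7))), Add(12, 1092)) = Add(Add(-45, Mul(-1, 42)), 1104) = Add(Add(-45, -42), 1104) = Add(-87, 1104) = 1017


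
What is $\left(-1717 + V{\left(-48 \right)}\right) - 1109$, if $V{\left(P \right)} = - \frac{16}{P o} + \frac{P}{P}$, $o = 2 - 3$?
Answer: $- \frac{8476}{3} \approx -2825.3$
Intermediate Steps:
$o = -1$
$V{\left(P \right)} = 1 + \frac{16}{P}$ ($V{\left(P \right)} = - \frac{16}{P \left(-1\right)} + \frac{P}{P} = - \frac{16}{\left(-1\right) P} + 1 = - 16 \left(- \frac{1}{P}\right) + 1 = \frac{16}{P} + 1 = 1 + \frac{16}{P}$)
$\left(-1717 + V{\left(-48 \right)}\right) - 1109 = \left(-1717 + \frac{16 - 48}{-48}\right) - 1109 = \left(-1717 - - \frac{2}{3}\right) - 1109 = \left(-1717 + \frac{2}{3}\right) - 1109 = - \frac{5149}{3} - 1109 = - \frac{8476}{3}$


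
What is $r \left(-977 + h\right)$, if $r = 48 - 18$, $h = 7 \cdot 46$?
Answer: $-19650$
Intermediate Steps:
$h = 322$
$r = 30$
$r \left(-977 + h\right) = 30 \left(-977 + 322\right) = 30 \left(-655\right) = -19650$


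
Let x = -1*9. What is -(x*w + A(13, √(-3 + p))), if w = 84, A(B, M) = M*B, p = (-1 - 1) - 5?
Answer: 756 - 13*I*√10 ≈ 756.0 - 41.11*I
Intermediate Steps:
p = -7 (p = -2 - 5 = -7)
x = -9
A(B, M) = B*M
-(x*w + A(13, √(-3 + p))) = -(-9*84 + 13*√(-3 - 7)) = -(-756 + 13*√(-10)) = -(-756 + 13*(I*√10)) = -(-756 + 13*I*√10) = 756 - 13*I*√10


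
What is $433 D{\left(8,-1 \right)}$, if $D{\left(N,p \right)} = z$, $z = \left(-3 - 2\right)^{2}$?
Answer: $10825$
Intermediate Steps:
$z = 25$ ($z = \left(-5\right)^{2} = 25$)
$D{\left(N,p \right)} = 25$
$433 D{\left(8,-1 \right)} = 433 \cdot 25 = 10825$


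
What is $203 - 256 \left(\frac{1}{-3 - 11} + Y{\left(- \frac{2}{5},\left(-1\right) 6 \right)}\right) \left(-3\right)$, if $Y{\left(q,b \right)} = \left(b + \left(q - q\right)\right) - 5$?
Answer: $- \frac{58099}{7} \approx -8299.9$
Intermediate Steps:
$Y{\left(q,b \right)} = -5 + b$ ($Y{\left(q,b \right)} = \left(b + 0\right) - 5 = b - 5 = -5 + b$)
$203 - 256 \left(\frac{1}{-3 - 11} + Y{\left(- \frac{2}{5},\left(-1\right) 6 \right)}\right) \left(-3\right) = 203 - 256 \left(\frac{1}{-3 - 11} - 11\right) \left(-3\right) = 203 - 256 \left(\frac{1}{-14} - 11\right) \left(-3\right) = 203 - 256 \left(- \frac{1}{14} - 11\right) \left(-3\right) = 203 - 256 \left(\left(- \frac{155}{14}\right) \left(-3\right)\right) = 203 - \frac{59520}{7} = - \frac{58099}{7}$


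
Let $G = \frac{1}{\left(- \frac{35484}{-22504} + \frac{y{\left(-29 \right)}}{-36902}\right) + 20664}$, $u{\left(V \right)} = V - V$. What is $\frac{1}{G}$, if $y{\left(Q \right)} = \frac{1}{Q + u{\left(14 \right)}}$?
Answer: $\frac{1072598467691}{51902663} \approx 20666.0$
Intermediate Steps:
$u{\left(V \right)} = 0$
$y{\left(Q \right)} = \frac{1}{Q}$ ($y{\left(Q \right)} = \frac{1}{Q + 0} = \frac{1}{Q}$)
$G = \frac{51902663}{1072598467691}$ ($G = \frac{1}{\left(- \frac{35484}{-22504} + \frac{1}{\left(-29\right) \left(-36902\right)}\right) + 20664} = \frac{1}{\left(\left(-35484\right) \left(- \frac{1}{22504}\right) - - \frac{1}{1070158}\right) + 20664} = \frac{1}{\left(\frac{8871}{5626} + \frac{1}{1070158}\right) + 20664} = \frac{1}{\frac{81839459}{51902663} + 20664} = \frac{1}{\frac{1072598467691}{51902663}} = \frac{51902663}{1072598467691} \approx 4.839 \cdot 10^{-5}$)
$\frac{1}{G} = \frac{1}{\frac{51902663}{1072598467691}} = \frac{1072598467691}{51902663}$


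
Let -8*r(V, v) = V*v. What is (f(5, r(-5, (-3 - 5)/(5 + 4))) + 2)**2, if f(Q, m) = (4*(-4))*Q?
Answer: 6084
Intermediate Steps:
r(V, v) = -V*v/8
f(Q, m) = -16*Q
(f(5, r(-5, (-3 - 5)/(5 + 4))) + 2)**2 = (-16*5 + 2)**2 = (-80 + 2)**2 = (-78)**2 = 6084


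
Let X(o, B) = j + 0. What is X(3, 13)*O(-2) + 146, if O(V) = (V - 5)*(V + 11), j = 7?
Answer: -295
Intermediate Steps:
O(V) = (-5 + V)*(11 + V)
X(o, B) = 7 (X(o, B) = 7 + 0 = 7)
X(3, 13)*O(-2) + 146 = 7*(-55 + (-2)² + 6*(-2)) + 146 = 7*(-55 + 4 - 12) + 146 = 7*(-63) + 146 = -441 + 146 = -295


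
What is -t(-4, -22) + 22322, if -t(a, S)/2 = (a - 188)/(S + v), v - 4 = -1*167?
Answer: 4129954/185 ≈ 22324.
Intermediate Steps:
v = -163 (v = 4 - 1*167 = 4 - 167 = -163)
t(a, S) = -2*(-188 + a)/(-163 + S) (t(a, S) = -2*(a - 188)/(S - 163) = -2*(-188 + a)/(-163 + S))
-t(-4, -22) + 22322 = -2*(188 - 1*(-4))/(-163 - 22) + 22322 = -2*(188 + 4)/(-185) + 22322 = -2*(-1)*192/185 + 22322 = -1*(-384/185) + 22322 = 384/185 + 22322 = 4129954/185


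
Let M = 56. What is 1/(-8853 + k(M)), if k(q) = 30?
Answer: -1/8823 ≈ -0.00011334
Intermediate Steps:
1/(-8853 + k(M)) = 1/(-8853 + 30) = 1/(-8823) = -1/8823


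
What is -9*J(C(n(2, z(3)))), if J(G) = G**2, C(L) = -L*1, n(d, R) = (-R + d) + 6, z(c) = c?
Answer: -225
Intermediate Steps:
n(d, R) = 6 + d - R (n(d, R) = (d - R) + 6 = 6 + d - R)
C(L) = -L
-9*J(C(n(2, z(3)))) = -9*(6 + 2 - 1*3)**2 = -9*(6 + 2 - 3)**2 = -9*(-1*5)**2 = -9*(-5)**2 = -9*25 = -225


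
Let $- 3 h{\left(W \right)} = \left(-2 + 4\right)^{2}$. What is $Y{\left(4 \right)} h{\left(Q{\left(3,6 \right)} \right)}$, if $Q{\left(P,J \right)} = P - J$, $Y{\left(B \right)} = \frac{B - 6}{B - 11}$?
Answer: $- \frac{8}{21} \approx -0.38095$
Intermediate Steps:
$Y{\left(B \right)} = \frac{-6 + B}{-11 + B}$
$h{\left(W \right)} = - \frac{4}{3}$ ($h{\left(W \right)} = - \frac{\left(-2 + 4\right)^{2}}{3} = - \frac{2^{2}}{3} = \left(- \frac{1}{3}\right) 4 = - \frac{4}{3}$)
$Y{\left(4 \right)} h{\left(Q{\left(3,6 \right)} \right)} = \frac{-6 + 4}{-11 + 4} \left(- \frac{4}{3}\right) = \frac{1}{-7} \left(-2\right) \left(- \frac{4}{3}\right) = \left(- \frac{1}{7}\right) \left(-2\right) \left(- \frac{4}{3}\right) = \frac{2}{7} \left(- \frac{4}{3}\right) = - \frac{8}{21}$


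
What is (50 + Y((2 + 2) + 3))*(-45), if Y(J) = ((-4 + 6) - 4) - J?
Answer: -1845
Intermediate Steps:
Y(J) = -2 - J (Y(J) = (2 - 4) - J = -2 - J)
(50 + Y((2 + 2) + 3))*(-45) = (50 + (-2 - ((2 + 2) + 3)))*(-45) = (50 + (-2 - (4 + 3)))*(-45) = (50 + (-2 - 1*7))*(-45) = (50 + (-2 - 7))*(-45) = (50 - 9)*(-45) = 41*(-45) = -1845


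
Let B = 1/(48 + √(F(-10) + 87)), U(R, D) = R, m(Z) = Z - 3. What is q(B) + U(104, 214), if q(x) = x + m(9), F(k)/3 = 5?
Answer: 40378/367 - √102/2202 ≈ 110.02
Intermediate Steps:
F(k) = 15 (F(k) = 3*5 = 15)
m(Z) = -3 + Z
B = 1/(48 + √102) (B = 1/(48 + √(15 + 87)) = 1/(48 + √102) ≈ 0.017212)
q(x) = 6 + x (q(x) = x + (-3 + 9) = x + 6 = 6 + x)
q(B) + U(104, 214) = (6 + (8/367 - √102/2202)) + 104 = (2210/367 - √102/2202) + 104 = 40378/367 - √102/2202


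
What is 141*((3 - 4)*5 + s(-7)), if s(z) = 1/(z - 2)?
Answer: -2162/3 ≈ -720.67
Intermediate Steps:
s(z) = 1/(-2 + z)
141*((3 - 4)*5 + s(-7)) = 141*((3 - 4)*5 + 1/(-2 - 7)) = 141*(-1*5 + 1/(-9)) = 141*(-5 - ⅑) = 141*(-46/9) = -2162/3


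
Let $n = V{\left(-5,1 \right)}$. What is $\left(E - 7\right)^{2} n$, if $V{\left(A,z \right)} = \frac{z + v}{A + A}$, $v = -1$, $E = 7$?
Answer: $0$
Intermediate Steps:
$V{\left(A,z \right)} = \frac{-1 + z}{2 A}$ ($V{\left(A,z \right)} = \frac{z - 1}{A + A} = \frac{-1 + z}{2 A}$)
$n = 0$ ($n = \frac{-1 + 1}{2 \left(-5\right)} = \frac{1}{2} \left(- \frac{1}{5}\right) 0 = 0$)
$\left(E - 7\right)^{2} n = \left(7 - 7\right)^{2} \cdot 0 = 0^{2} \cdot 0 = 0 \cdot 0 = 0$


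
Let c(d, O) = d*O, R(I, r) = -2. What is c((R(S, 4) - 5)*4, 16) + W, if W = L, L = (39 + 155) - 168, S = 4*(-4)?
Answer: -422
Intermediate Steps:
S = -16
L = 26 (L = 194 - 168 = 26)
W = 26
c(d, O) = O*d
c((R(S, 4) - 5)*4, 16) + W = 16*((-2 - 5)*4) + 26 = 16*(-7*4) + 26 = 16*(-28) + 26 = -448 + 26 = -422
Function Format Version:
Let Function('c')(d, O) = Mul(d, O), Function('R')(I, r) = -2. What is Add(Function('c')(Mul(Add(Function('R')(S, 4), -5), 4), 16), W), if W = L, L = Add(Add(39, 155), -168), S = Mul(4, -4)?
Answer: -422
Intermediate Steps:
S = -16
L = 26 (L = Add(194, -168) = 26)
W = 26
Function('c')(d, O) = Mul(O, d)
Add(Function('c')(Mul(Add(Function('R')(S, 4), -5), 4), 16), W) = Add(Mul(16, Mul(Add(-2, -5), 4)), 26) = Add(Mul(16, Mul(-7, 4)), 26) = Add(Mul(16, -28), 26) = Add(-448, 26) = -422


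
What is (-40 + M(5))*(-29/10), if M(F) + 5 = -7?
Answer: 754/5 ≈ 150.80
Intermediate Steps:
M(F) = -12 (M(F) = -5 - 7 = -12)
(-40 + M(5))*(-29/10) = (-40 - 12)*(-29/10) = -(-1508)/10 = -52*(-29/10) = 754/5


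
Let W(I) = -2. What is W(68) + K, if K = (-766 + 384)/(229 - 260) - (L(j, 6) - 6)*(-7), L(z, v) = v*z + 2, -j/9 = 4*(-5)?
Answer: 233812/31 ≈ 7542.3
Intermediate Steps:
j = 180 (j = -36*(-5) = -9*(-20) = 180)
L(z, v) = 2 + v*z
K = 233874/31 (K = (-766 + 384)/(229 - 260) - ((2 + 6*180) - 6)*(-7) = -382/(-31) - ((2 + 1080) - 6)*(-7) = -382*(-1/31) - (1082 - 6)*(-7) = 382/31 - 1076*(-7) = 382/31 - 1*(-7532) = 382/31 + 7532 = 233874/31 ≈ 7544.3)
W(68) + K = -2 + 233874/31 = 233812/31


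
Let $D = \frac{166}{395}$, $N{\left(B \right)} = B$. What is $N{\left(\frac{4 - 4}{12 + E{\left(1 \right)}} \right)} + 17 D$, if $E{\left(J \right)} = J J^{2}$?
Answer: $\frac{2822}{395} \approx 7.1443$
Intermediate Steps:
$E{\left(J \right)} = J^{3}$
$D = \frac{166}{395}$ ($D = 166 \cdot \frac{1}{395} = \frac{166}{395} \approx 0.42025$)
$N{\left(\frac{4 - 4}{12 + E{\left(1 \right)}} \right)} + 17 D = \frac{4 - 4}{12 + 1^{3}} + 17 \cdot \frac{166}{395} = \frac{0}{12 + 1} + \frac{2822}{395} = \frac{0}{13} + \frac{2822}{395} = 0 \cdot \frac{1}{13} + \frac{2822}{395} = 0 + \frac{2822}{395} = \frac{2822}{395}$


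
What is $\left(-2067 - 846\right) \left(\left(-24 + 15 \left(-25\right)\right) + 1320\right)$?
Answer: $-2682873$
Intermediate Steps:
$\left(-2067 - 846\right) \left(\left(-24 + 15 \left(-25\right)\right) + 1320\right) = - 2913 \left(\left(-24 - 375\right) + 1320\right) = - 2913 \left(-399 + 1320\right) = \left(-2913\right) 921 = -2682873$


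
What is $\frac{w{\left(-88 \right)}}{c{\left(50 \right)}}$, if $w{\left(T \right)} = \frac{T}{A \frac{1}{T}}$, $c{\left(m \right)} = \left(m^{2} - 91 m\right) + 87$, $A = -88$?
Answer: $\frac{88}{1963} \approx 0.044829$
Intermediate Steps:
$c{\left(m \right)} = 87 + m^{2} - 91 m$
$w{\left(T \right)} = - \frac{T^{2}}{88}$ ($w{\left(T \right)} = \frac{T}{\left(-88\right) \frac{1}{T}} = T \left(- \frac{T}{88}\right) = - \frac{T^{2}}{88}$)
$\frac{w{\left(-88 \right)}}{c{\left(50 \right)}} = \frac{\left(- \frac{1}{88}\right) \left(-88\right)^{2}}{87 + 50^{2} - 4550} = \frac{\left(- \frac{1}{88}\right) 7744}{87 + 2500 - 4550} = - \frac{88}{-1963} = \left(-88\right) \left(- \frac{1}{1963}\right) = \frac{88}{1963}$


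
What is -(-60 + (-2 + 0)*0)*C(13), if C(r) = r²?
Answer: 10140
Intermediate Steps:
-(-60 + (-2 + 0)*0)*C(13) = -(-60 + (-2 + 0)*0)*13² = -(-60 - 2*0)*169 = -(-60 + 0)*169 = -(-60)*169 = -1*(-10140) = 10140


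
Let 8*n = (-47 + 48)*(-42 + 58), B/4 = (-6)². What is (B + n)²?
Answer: 21316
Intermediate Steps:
B = 144 (B = 4*(-6)² = 4*36 = 144)
n = 2 (n = ((-47 + 48)*(-42 + 58))/8 = (1*16)/8 = (⅛)*16 = 2)
(B + n)² = (144 + 2)² = 146² = 21316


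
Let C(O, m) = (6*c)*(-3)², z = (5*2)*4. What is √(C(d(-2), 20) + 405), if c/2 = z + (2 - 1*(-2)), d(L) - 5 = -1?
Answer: 3*√573 ≈ 71.812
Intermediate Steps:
d(L) = 4 (d(L) = 5 - 1 = 4)
z = 40 (z = 10*4 = 40)
c = 88 (c = 2*(40 + (2 - 1*(-2))) = 2*(40 + (2 + 2)) = 2*(40 + 4) = 2*44 = 88)
C(O, m) = 4752 (C(O, m) = (6*88)*(-3)² = 528*9 = 4752)
√(C(d(-2), 20) + 405) = √(4752 + 405) = √5157 = 3*√573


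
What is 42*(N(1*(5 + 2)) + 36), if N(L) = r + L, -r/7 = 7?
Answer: -252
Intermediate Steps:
r = -49 (r = -7*7 = -49)
N(L) = -49 + L
42*(N(1*(5 + 2)) + 36) = 42*((-49 + 1*(5 + 2)) + 36) = 42*((-49 + 1*7) + 36) = 42*((-49 + 7) + 36) = 42*(-42 + 36) = 42*(-6) = -252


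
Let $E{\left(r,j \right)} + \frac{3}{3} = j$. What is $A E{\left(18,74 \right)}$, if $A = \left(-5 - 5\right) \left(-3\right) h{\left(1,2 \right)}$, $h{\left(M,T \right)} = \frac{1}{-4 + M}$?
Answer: $-730$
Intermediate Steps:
$E{\left(r,j \right)} = -1 + j$
$A = -10$ ($A = \frac{\left(-5 - 5\right) \left(-3\right)}{-4 + 1} = \frac{\left(-10\right) \left(-3\right)}{-3} = 30 \left(- \frac{1}{3}\right) = -10$)
$A E{\left(18,74 \right)} = - 10 \left(-1 + 74\right) = \left(-10\right) 73 = -730$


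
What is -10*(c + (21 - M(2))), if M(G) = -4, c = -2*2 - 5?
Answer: -160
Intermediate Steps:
c = -9 (c = -4 - 5 = -9)
-10*(c + (21 - M(2))) = -10*(-9 + (21 - 1*(-4))) = -10*(-9 + (21 + 4)) = -10*(-9 + 25) = -10*16 = -160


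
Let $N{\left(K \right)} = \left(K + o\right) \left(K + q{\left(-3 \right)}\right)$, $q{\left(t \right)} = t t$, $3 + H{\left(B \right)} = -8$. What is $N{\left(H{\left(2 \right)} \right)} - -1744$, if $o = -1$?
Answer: $1768$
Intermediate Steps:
$H{\left(B \right)} = -11$ ($H{\left(B \right)} = -3 - 8 = -11$)
$q{\left(t \right)} = t^{2}$
$N{\left(K \right)} = \left(-1 + K\right) \left(9 + K\right)$ ($N{\left(K \right)} = \left(K - 1\right) \left(K + \left(-3\right)^{2}\right) = \left(-1 + K\right) \left(K + 9\right) = \left(-1 + K\right) \left(9 + K\right)$)
$N{\left(H{\left(2 \right)} \right)} - -1744 = \left(-9 + \left(-11\right)^{2} + 8 \left(-11\right)\right) - -1744 = \left(-9 + 121 - 88\right) + 1744 = 24 + 1744 = 1768$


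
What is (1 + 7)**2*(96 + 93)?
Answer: 12096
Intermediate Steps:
(1 + 7)**2*(96 + 93) = 8**2*189 = 64*189 = 12096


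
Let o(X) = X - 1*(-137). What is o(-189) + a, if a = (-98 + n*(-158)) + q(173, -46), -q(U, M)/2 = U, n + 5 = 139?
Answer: -21668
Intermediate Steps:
n = 134 (n = -5 + 139 = 134)
q(U, M) = -2*U
o(X) = 137 + X (o(X) = X + 137 = 137 + X)
a = -21616 (a = (-98 + 134*(-158)) - 2*173 = (-98 - 21172) - 346 = -21270 - 346 = -21616)
o(-189) + a = (137 - 189) - 21616 = -52 - 21616 = -21668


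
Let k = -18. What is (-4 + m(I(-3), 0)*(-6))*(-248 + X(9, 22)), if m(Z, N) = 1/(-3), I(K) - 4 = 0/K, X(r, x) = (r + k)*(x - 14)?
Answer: 640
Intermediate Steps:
X(r, x) = (-18 + r)*(-14 + x) (X(r, x) = (r - 18)*(x - 14) = (-18 + r)*(-14 + x))
I(K) = 4 (I(K) = 4 + 0/K = 4 + 0 = 4)
m(Z, N) = -⅓
(-4 + m(I(-3), 0)*(-6))*(-248 + X(9, 22)) = (-4 - ⅓*(-6))*(-248 + (252 - 18*22 - 14*9 + 9*22)) = (-4 + 2)*(-248 + (252 - 396 - 126 + 198)) = -2*(-248 - 72) = -2*(-320) = 640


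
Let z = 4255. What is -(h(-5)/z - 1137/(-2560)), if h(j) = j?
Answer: -965027/2178560 ≈ -0.44297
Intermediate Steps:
-(h(-5)/z - 1137/(-2560)) = -(-5/4255 - 1137/(-2560)) = -(-5*1/4255 - 1137*(-1/2560)) = -(-1/851 + 1137/2560) = -1*965027/2178560 = -965027/2178560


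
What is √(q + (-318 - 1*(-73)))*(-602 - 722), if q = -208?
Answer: -1324*I*√453 ≈ -28180.0*I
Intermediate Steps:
√(q + (-318 - 1*(-73)))*(-602 - 722) = √(-208 + (-318 - 1*(-73)))*(-602 - 722) = √(-208 + (-318 + 73))*(-1324) = √(-208 - 245)*(-1324) = √(-453)*(-1324) = (I*√453)*(-1324) = -1324*I*√453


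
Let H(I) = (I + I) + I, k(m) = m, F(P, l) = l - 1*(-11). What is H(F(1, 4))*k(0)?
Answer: 0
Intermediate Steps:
F(P, l) = 11 + l (F(P, l) = l + 11 = 11 + l)
H(I) = 3*I (H(I) = 2*I + I = 3*I)
H(F(1, 4))*k(0) = (3*(11 + 4))*0 = (3*15)*0 = 45*0 = 0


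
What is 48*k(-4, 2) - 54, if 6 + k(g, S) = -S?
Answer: -438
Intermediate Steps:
k(g, S) = -6 - S
48*k(-4, 2) - 54 = 48*(-6 - 1*2) - 54 = 48*(-6 - 2) - 54 = 48*(-8) - 54 = -384 - 54 = -438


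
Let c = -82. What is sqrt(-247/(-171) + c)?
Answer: 5*I*sqrt(29)/3 ≈ 8.9753*I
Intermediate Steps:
sqrt(-247/(-171) + c) = sqrt(-247/(-171) - 82) = sqrt(-247*(-1/171) - 82) = sqrt(13/9 - 82) = sqrt(-725/9) = 5*I*sqrt(29)/3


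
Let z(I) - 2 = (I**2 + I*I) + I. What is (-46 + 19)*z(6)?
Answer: -2160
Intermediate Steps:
z(I) = 2 + I + 2*I**2 (z(I) = 2 + ((I**2 + I*I) + I) = 2 + ((I**2 + I**2) + I) = 2 + (2*I**2 + I) = 2 + (I + 2*I**2) = 2 + I + 2*I**2)
(-46 + 19)*z(6) = (-46 + 19)*(2 + 6 + 2*6**2) = -27*(2 + 6 + 2*36) = -27*(2 + 6 + 72) = -27*80 = -2160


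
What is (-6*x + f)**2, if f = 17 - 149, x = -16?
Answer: 1296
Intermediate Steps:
f = -132
(-6*x + f)**2 = (-6*(-16) - 132)**2 = (96 - 132)**2 = (-36)**2 = 1296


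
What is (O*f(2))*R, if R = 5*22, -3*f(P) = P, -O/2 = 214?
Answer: 94160/3 ≈ 31387.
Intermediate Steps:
O = -428 (O = -2*214 = -428)
f(P) = -P/3
R = 110
(O*f(2))*R = -(-428)*2/3*110 = -428*(-⅔)*110 = (856/3)*110 = 94160/3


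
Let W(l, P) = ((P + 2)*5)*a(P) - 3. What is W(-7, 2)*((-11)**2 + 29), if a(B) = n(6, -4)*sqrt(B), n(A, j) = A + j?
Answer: -450 + 6000*sqrt(2) ≈ 8035.3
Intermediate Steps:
a(B) = 2*sqrt(B) (a(B) = (6 - 4)*sqrt(B) = 2*sqrt(B))
W(l, P) = -3 + 2*sqrt(P)*(10 + 5*P) (W(l, P) = ((P + 2)*5)*(2*sqrt(P)) - 3 = ((2 + P)*5)*(2*sqrt(P)) - 3 = (10 + 5*P)*(2*sqrt(P)) - 3 = 2*sqrt(P)*(10 + 5*P) - 3 = -3 + 2*sqrt(P)*(10 + 5*P))
W(-7, 2)*((-11)**2 + 29) = (-3 + 10*2**(3/2) + 20*sqrt(2))*((-11)**2 + 29) = (-3 + 10*(2*sqrt(2)) + 20*sqrt(2))*(121 + 29) = (-3 + 20*sqrt(2) + 20*sqrt(2))*150 = (-3 + 40*sqrt(2))*150 = -450 + 6000*sqrt(2)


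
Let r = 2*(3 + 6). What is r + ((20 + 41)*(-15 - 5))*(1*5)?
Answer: -6082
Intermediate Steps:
r = 18 (r = 2*9 = 18)
r + ((20 + 41)*(-15 - 5))*(1*5) = 18 + ((20 + 41)*(-15 - 5))*(1*5) = 18 + (61*(-20))*5 = 18 - 1220*5 = 18 - 6100 = -6082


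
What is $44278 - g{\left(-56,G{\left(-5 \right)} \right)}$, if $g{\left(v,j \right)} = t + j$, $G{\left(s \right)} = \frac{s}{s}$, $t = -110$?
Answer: $44387$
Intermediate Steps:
$G{\left(s \right)} = 1$
$g{\left(v,j \right)} = -110 + j$
$44278 - g{\left(-56,G{\left(-5 \right)} \right)} = 44278 - \left(-110 + 1\right) = 44278 - -109 = 44278 + 109 = 44387$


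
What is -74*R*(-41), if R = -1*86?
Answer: -260924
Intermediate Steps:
R = -86
-74*R*(-41) = -74*(-86)*(-41) = 6364*(-41) = -260924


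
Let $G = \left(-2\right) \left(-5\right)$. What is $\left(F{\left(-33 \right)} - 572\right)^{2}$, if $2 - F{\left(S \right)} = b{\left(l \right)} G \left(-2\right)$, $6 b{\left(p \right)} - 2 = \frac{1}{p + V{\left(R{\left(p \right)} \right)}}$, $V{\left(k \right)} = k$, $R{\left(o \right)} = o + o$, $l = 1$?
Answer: $\frac{25603600}{81} \approx 3.1609 \cdot 10^{5}$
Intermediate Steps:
$R{\left(o \right)} = 2 o$
$b{\left(p \right)} = \frac{1}{3} + \frac{1}{18 p}$ ($b{\left(p \right)} = \frac{1}{3} + \frac{1}{6 \left(p + 2 p\right)} = \frac{1}{3} + \frac{1}{6 \cdot 3 p} = \frac{1}{3} + \frac{\frac{1}{3} \frac{1}{p}}{6} = \frac{1}{3} + \frac{1}{18 p}$)
$G = 10$
$F{\left(S \right)} = \frac{88}{9}$ ($F{\left(S \right)} = 2 - \frac{1 + 6 \cdot 1}{18 \cdot 1} \cdot 10 \left(-2\right) = 2 - \frac{1}{18} \cdot 1 \left(1 + 6\right) 10 \left(-2\right) = 2 - \frac{1}{18} \cdot 1 \cdot 7 \cdot 10 \left(-2\right) = 2 - \frac{7}{18} \cdot 10 \left(-2\right) = 2 - \frac{35}{9} \left(-2\right) = 2 - - \frac{70}{9} = 2 + \frac{70}{9} = \frac{88}{9}$)
$\left(F{\left(-33 \right)} - 572\right)^{2} = \left(\frac{88}{9} - 572\right)^{2} = \left(- \frac{5060}{9}\right)^{2} = \frac{25603600}{81}$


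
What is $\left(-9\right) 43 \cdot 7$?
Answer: $-2709$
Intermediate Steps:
$\left(-9\right) 43 \cdot 7 = \left(-387\right) 7 = -2709$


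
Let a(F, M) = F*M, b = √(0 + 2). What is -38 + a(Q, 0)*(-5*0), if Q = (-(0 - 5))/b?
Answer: -38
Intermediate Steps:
b = √2 ≈ 1.4142
Q = 5*√2/2 (Q = (-(0 - 5))/(√2) = (-1*(-5))*(√2/2) = 5*(√2/2) = 5*√2/2 ≈ 3.5355)
-38 + a(Q, 0)*(-5*0) = -38 + ((5*√2/2)*0)*(-5*0) = -38 + 0*0 = -38 + 0 = -38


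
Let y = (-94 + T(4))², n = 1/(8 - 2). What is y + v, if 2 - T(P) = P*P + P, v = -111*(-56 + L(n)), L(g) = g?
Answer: 37483/2 ≈ 18742.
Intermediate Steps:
n = ⅙ (n = 1/6 = ⅙ ≈ 0.16667)
v = 12395/2 (v = -111*(-56 + ⅙) = -111*(-335/6) = 12395/2 ≈ 6197.5)
T(P) = 2 - P - P² (T(P) = 2 - (P*P + P) = 2 - (P² + P) = 2 - (P + P²) = 2 + (-P - P²) = 2 - P - P²)
y = 12544 (y = (-94 + (2 - 1*4 - 1*4²))² = (-94 + (2 - 4 - 1*16))² = (-94 + (2 - 4 - 16))² = (-94 - 18)² = (-112)² = 12544)
y + v = 12544 + 12395/2 = 37483/2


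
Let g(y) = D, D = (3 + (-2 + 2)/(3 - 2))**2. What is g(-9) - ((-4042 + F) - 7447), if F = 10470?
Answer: 1028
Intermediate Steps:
D = 9 (D = (3 + 0/1)**2 = (3 + 0*1)**2 = (3 + 0)**2 = 3**2 = 9)
g(y) = 9
g(-9) - ((-4042 + F) - 7447) = 9 - ((-4042 + 10470) - 7447) = 9 - (6428 - 7447) = 9 - 1*(-1019) = 9 + 1019 = 1028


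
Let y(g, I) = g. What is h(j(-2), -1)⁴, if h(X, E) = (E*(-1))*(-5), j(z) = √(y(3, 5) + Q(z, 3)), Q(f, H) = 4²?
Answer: 625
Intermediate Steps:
Q(f, H) = 16
j(z) = √19 (j(z) = √(3 + 16) = √19)
h(X, E) = 5*E (h(X, E) = -E*(-5) = 5*E)
h(j(-2), -1)⁴ = (5*(-1))⁴ = (-5)⁴ = 625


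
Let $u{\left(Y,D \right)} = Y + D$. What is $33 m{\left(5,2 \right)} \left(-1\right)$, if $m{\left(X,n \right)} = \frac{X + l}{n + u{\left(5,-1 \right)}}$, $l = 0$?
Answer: $- \frac{55}{2} \approx -27.5$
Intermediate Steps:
$u{\left(Y,D \right)} = D + Y$
$m{\left(X,n \right)} = \frac{X}{4 + n}$ ($m{\left(X,n \right)} = \frac{X + 0}{n + \left(-1 + 5\right)} = \frac{X}{n + 4} = \frac{X}{4 + n}$)
$33 m{\left(5,2 \right)} \left(-1\right) = 33 \frac{5}{4 + 2} \left(-1\right) = 33 \cdot \frac{5}{6} \left(-1\right) = \frac{55}{2} \left(-1\right) = - \frac{55}{2}$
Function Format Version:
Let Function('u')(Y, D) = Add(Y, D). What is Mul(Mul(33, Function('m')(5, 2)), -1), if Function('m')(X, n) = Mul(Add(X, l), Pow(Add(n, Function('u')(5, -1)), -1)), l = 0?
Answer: Rational(-55, 2) ≈ -27.500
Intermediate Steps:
Function('u')(Y, D) = Add(D, Y)
Function('m')(X, n) = Mul(X, Pow(Add(4, n), -1)) (Function('m')(X, n) = Mul(Add(X, 0), Pow(Add(n, Add(-1, 5)), -1)) = Mul(X, Pow(Add(n, 4), -1)) = Mul(X, Pow(Add(4, n), -1)))
Mul(Mul(33, Function('m')(5, 2)), -1) = Mul(Mul(33, Mul(5, Pow(Add(4, 2), -1))), -1) = Mul(Mul(33, Mul(5, Pow(6, -1))), -1) = Mul(Mul(33, Mul(5, Rational(1, 6))), -1) = Mul(Mul(33, Rational(5, 6)), -1) = Mul(Rational(55, 2), -1) = Rational(-55, 2)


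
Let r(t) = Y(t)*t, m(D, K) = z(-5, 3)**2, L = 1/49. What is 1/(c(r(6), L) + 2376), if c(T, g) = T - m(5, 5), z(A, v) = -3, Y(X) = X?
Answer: 1/2403 ≈ 0.00041615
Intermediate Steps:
L = 1/49 ≈ 0.020408
m(D, K) = 9 (m(D, K) = (-3)**2 = 9)
r(t) = t**2 (r(t) = t*t = t**2)
c(T, g) = -9 + T (c(T, g) = T - 1*9 = T - 9 = -9 + T)
1/(c(r(6), L) + 2376) = 1/((-9 + 6**2) + 2376) = 1/((-9 + 36) + 2376) = 1/(27 + 2376) = 1/2403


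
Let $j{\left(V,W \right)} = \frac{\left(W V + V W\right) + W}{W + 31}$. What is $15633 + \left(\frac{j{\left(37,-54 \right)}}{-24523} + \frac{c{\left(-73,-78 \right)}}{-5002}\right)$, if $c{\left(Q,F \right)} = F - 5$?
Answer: $\frac{44104988272021}{2821273058} \approx 15633.0$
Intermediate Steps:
$c{\left(Q,F \right)} = -5 + F$ ($c{\left(Q,F \right)} = F - 5 = -5 + F$)
$j{\left(V,W \right)} = \frac{W + 2 V W}{31 + W}$ ($j{\left(V,W \right)} = \frac{\left(V W + V W\right) + W}{31 + W} = \frac{2 V W + W}{31 + W} = \frac{W + 2 V W}{31 + W}$)
$15633 + \left(\frac{j{\left(37,-54 \right)}}{-24523} + \frac{c{\left(-73,-78 \right)}}{-5002}\right) = 15633 + \left(\frac{\left(-54\right) \frac{1}{31 - 54} \left(1 + 2 \cdot 37\right)}{-24523} + \frac{-5 - 78}{-5002}\right) = 15633 + \left(- \frac{54 \left(1 + 74\right)}{-23} \left(- \frac{1}{24523}\right) - - \frac{83}{5002}\right) = 15633 + \left(\left(-54\right) \left(- \frac{1}{23}\right) 75 \left(- \frac{1}{24523}\right) + \frac{83}{5002}\right) = 15633 + \left(\frac{4050}{23} \left(- \frac{1}{24523}\right) + \frac{83}{5002}\right) = 15633 + \left(- \frac{4050}{564029} + \frac{83}{5002}\right) = 15633 + \frac{26556307}{2821273058} = \frac{44104988272021}{2821273058}$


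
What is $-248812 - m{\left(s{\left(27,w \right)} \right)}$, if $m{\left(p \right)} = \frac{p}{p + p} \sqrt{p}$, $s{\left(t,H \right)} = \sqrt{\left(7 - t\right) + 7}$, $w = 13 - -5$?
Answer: $-248812 - \frac{\sqrt[4]{13} \sqrt{i}}{2} \approx -2.4881 \cdot 10^{5} - 0.67134 i$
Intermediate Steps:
$w = 18$ ($w = 13 + 5 = 18$)
$s{\left(t,H \right)} = \sqrt{14 - t}$
$m{\left(p \right)} = \frac{\sqrt{p}}{2}$ ($m{\left(p \right)} = \frac{p}{2 p} \sqrt{p} = \frac{1}{2 p} p \sqrt{p} = \frac{\sqrt{p}}{2}$)
$-248812 - m{\left(s{\left(27,w \right)} \right)} = -248812 - \frac{\sqrt{\sqrt{14 - 27}}}{2} = -248812 - \frac{\sqrt{\sqrt{-13}}}{2} = -248812 - \frac{\sqrt{i \sqrt{13}}}{2} = -248812 - \frac{\sqrt[4]{13} \sqrt{i}}{2}$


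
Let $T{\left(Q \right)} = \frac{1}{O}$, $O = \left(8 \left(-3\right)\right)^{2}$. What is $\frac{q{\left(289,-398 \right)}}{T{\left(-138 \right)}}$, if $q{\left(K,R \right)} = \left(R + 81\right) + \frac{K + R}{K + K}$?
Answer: $- \frac{52800480}{289} \approx -1.827 \cdot 10^{5}$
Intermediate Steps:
$O = 576$ ($O = \left(-24\right)^{2} = 576$)
$q{\left(K,R \right)} = 81 + R + \frac{K + R}{2 K}$ ($q{\left(K,R \right)} = \left(81 + R\right) + \frac{K + R}{2 K} = 81 + R + \frac{K + R}{2 K}$)
$T{\left(Q \right)} = \frac{1}{576}$
$\frac{q{\left(289,-398 \right)}}{T{\left(-138 \right)}} = \left(\frac{163}{2} - 398 + \frac{1}{2} \left(-398\right) \frac{1}{289}\right) \frac{1}{\frac{1}{576}} = \left(\frac{163}{2} - 398 + \frac{1}{2} \left(-398\right) \frac{1}{289}\right) 576 = \left(\frac{163}{2} - 398 - \frac{199}{289}\right) 576 = \left(- \frac{183335}{578}\right) 576 = - \frac{52800480}{289}$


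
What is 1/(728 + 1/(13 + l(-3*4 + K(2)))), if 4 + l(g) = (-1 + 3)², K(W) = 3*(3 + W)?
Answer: 13/9465 ≈ 0.0013735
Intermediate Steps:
K(W) = 9 + 3*W
l(g) = 0 (l(g) = -4 + (-1 + 3)² = -4 + 2² = -4 + 4 = 0)
1/(728 + 1/(13 + l(-3*4 + K(2)))) = 1/(728 + 1/(13 + 0)) = 1/(728 + 1/13) = 1/(9465/13) = 13/9465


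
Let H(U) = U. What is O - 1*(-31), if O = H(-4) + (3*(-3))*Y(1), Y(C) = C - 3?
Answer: 45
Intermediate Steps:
Y(C) = -3 + C
O = 14 (O = -4 + (3*(-3))*(-3 + 1) = -4 - 9*(-2) = -4 + 18 = 14)
O - 1*(-31) = 14 - 1*(-31) = 14 + 31 = 45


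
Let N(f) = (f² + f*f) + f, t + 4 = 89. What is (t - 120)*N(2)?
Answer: -350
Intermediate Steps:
t = 85 (t = -4 + 89 = 85)
N(f) = f + 2*f² (N(f) = (f² + f²) + f = 2*f² + f = f + 2*f²)
(t - 120)*N(2) = (85 - 120)*(2*(1 + 2*2)) = -70*(1 + 4) = -70*5 = -35*10 = -350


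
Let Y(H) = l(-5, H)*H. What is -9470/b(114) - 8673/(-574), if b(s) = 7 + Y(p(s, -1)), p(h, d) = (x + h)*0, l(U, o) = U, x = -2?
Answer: -767867/574 ≈ -1337.7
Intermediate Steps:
p(h, d) = 0 (p(h, d) = (-2 + h)*0 = 0)
Y(H) = -5*H
b(s) = 7 (b(s) = 7 - 5*0 = 7 + 0 = 7)
-9470/b(114) - 8673/(-574) = -9470/7 - 8673/(-574) = -9470*1/7 - 8673*(-1/574) = -9470/7 + 1239/82 = -767867/574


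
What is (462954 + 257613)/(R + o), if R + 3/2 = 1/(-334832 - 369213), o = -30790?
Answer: -338207729010/14452401079 ≈ -23.401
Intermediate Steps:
R = -2112137/1408090 (R = -3/2 + 1/(-334832 - 369213) = -3/2 + 1/(-704045) = -3/2 - 1/704045 = -2112137/1408090 ≈ -1.5000)
(462954 + 257613)/(R + o) = (462954 + 257613)/(-2112137/1408090 - 30790) = 720567/(-43357203237/1408090) = 720567*(-1408090/43357203237) = -338207729010/14452401079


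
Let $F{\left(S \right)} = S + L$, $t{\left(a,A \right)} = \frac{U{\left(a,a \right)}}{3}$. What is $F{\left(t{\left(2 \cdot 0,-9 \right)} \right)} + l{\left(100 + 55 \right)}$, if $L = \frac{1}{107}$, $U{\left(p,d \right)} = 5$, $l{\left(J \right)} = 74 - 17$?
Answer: $\frac{18835}{321} \approx 58.676$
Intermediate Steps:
$l{\left(J \right)} = 57$
$L = \frac{1}{107} \approx 0.0093458$
$t{\left(a,A \right)} = \frac{5}{3}$
$F{\left(S \right)} = \frac{1}{107} + S$ ($F{\left(S \right)} = S + \frac{1}{107} = \frac{1}{107} + S$)
$F{\left(t{\left(2 \cdot 0,-9 \right)} \right)} + l{\left(100 + 55 \right)} = \left(\frac{1}{107} + \frac{5}{3}\right) + 57 = \frac{538}{321} + 57 = \frac{18835}{321}$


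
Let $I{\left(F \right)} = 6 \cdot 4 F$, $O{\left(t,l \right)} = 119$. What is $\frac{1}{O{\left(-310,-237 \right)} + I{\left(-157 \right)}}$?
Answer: $- \frac{1}{3649} \approx -0.00027405$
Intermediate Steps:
$I{\left(F \right)} = 24 F$
$\frac{1}{O{\left(-310,-237 \right)} + I{\left(-157 \right)}} = \frac{1}{119 + 24 \left(-157\right)} = \frac{1}{119 - 3768} = \frac{1}{-3649} = - \frac{1}{3649}$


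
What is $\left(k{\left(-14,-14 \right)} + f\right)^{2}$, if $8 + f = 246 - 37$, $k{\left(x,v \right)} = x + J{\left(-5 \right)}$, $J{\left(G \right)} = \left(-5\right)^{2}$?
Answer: $44944$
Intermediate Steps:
$J{\left(G \right)} = 25$
$k{\left(x,v \right)} = 25 + x$ ($k{\left(x,v \right)} = x + 25 = 25 + x$)
$f = 201$ ($f = -8 + \left(246 - 37\right) = -8 + 209 = 201$)
$\left(k{\left(-14,-14 \right)} + f\right)^{2} = \left(\left(25 - 14\right) + 201\right)^{2} = \left(11 + 201\right)^{2} = 212^{2} = 44944$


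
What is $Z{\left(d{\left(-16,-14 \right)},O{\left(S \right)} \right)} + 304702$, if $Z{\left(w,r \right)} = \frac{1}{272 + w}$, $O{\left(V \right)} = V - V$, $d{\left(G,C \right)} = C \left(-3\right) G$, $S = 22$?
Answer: $\frac{121880799}{400} \approx 3.047 \cdot 10^{5}$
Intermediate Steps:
$d{\left(G,C \right)} = - 3 C G$
$O{\left(V \right)} = 0$
$Z{\left(d{\left(-16,-14 \right)},O{\left(S \right)} \right)} + 304702 = \frac{1}{272 - \left(-42\right) \left(-16\right)} + 304702 = \frac{1}{272 - 672} + 304702 = \frac{1}{-400} + 304702 = - \frac{1}{400} + 304702 = \frac{121880799}{400}$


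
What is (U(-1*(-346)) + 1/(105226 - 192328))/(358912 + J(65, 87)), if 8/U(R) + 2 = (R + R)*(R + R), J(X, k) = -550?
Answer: 108977/7473610469060244 ≈ 1.4582e-11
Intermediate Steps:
U(R) = 8/(-2 + 4*R**2) (U(R) = 8/(-2 + (R + R)*(R + R)) = 8/(-2 + (2*R)*(2*R)) = 8/(-2 + 4*R**2))
(U(-1*(-346)) + 1/(105226 - 192328))/(358912 + J(65, 87)) = (4/(-1 + 2*(-1*(-346))**2) + 1/(105226 - 192328))/(358912 - 550) = (4/(-1 + 2*346**2) + 1/(-87102))/358362 = (4/(-1 + 2*119716) - 1/87102)*(1/358362) = (4/(-1 + 239432) - 1/87102)*(1/358362) = (4/239431 - 1/87102)*(1/358362) = (108977/20854918962)*(1/358362) = 108977/7473610469060244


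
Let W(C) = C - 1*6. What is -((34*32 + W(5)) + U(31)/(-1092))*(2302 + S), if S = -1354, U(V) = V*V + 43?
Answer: -93694000/91 ≈ -1.0296e+6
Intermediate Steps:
U(V) = 43 + V² (U(V) = V² + 43 = 43 + V²)
W(C) = -6 + C (W(C) = C - 6 = -6 + C)
-((34*32 + W(5)) + U(31)/(-1092))*(2302 + S) = -((34*32 + (-6 + 5)) + (43 + 31²)/(-1092))*(2302 - 1354) = -((1088 - 1) + (43 + 961)*(-1/1092))*948 = -(1087 + 1004*(-1/1092))*948 = -(1087 - 251/273)*948 = -296500*948/273 = -1*93694000/91 = -93694000/91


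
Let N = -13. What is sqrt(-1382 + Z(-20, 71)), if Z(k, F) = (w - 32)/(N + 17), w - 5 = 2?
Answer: 3*I*sqrt(617)/2 ≈ 37.259*I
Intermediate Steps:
w = 7 (w = 5 + 2 = 7)
Z(k, F) = -25/4 (Z(k, F) = (7 - 32)/(-13 + 17) = -25/4)
sqrt(-1382 + Z(-20, 71)) = sqrt(-1382 - 25/4) = sqrt(-5553/4) = 3*I*sqrt(617)/2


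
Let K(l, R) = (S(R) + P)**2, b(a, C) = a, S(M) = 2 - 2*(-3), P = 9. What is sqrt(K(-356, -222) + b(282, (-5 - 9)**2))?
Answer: sqrt(571) ≈ 23.896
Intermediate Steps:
S(M) = 8 (S(M) = 2 + 6 = 8)
K(l, R) = 289 (K(l, R) = (8 + 9)**2 = 17**2 = 289)
sqrt(K(-356, -222) + b(282, (-5 - 9)**2)) = sqrt(289 + 282) = sqrt(571)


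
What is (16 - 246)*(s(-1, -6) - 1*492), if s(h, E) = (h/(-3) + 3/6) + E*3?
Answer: 351325/3 ≈ 1.1711e+5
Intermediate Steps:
s(h, E) = ½ + 3*E - h/3 (s(h, E) = (h*(-⅓) + 3*(⅙)) + 3*E = (-h/3 + ½) + 3*E = (½ - h/3) + 3*E = ½ + 3*E - h/3)
(16 - 246)*(s(-1, -6) - 1*492) = (16 - 246)*((½ + 3*(-6) - ⅓*(-1)) - 1*492) = -230*((½ - 18 + ⅓) - 492) = -230*(-103/6 - 492) = -230*(-3055/6) = 351325/3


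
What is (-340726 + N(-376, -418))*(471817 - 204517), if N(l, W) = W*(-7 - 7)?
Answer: -89511820200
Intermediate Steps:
N(l, W) = -14*W (N(l, W) = W*(-14) = -14*W)
(-340726 + N(-376, -418))*(471817 - 204517) = (-340726 - 14*(-418))*(471817 - 204517) = (-340726 + 5852)*267300 = -334874*267300 = -89511820200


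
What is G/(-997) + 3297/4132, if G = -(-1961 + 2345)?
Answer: 4873797/4119604 ≈ 1.1831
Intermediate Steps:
G = -384 (G = -1*384 = -384)
G/(-997) + 3297/4132 = -384/(-997) + 3297/4132 = -384*(-1/997) + 3297*(1/4132) = 384/997 + 3297/4132 = 4873797/4119604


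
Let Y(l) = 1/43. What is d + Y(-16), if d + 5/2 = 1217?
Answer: 104449/86 ≈ 1214.5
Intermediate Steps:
Y(l) = 1/43
d = 2429/2 (d = -5/2 + 1217 = 2429/2 ≈ 1214.5)
d + Y(-16) = 2429/2 + 1/43 = 104449/86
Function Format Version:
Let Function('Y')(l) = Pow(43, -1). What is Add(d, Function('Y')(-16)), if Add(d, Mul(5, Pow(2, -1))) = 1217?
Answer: Rational(104449, 86) ≈ 1214.5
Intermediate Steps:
Function('Y')(l) = Rational(1, 43)
d = Rational(2429, 2) (d = Add(Rational(-5, 2), 1217) = Rational(2429, 2) ≈ 1214.5)
Add(d, Function('Y')(-16)) = Add(Rational(2429, 2), Rational(1, 43)) = Rational(104449, 86)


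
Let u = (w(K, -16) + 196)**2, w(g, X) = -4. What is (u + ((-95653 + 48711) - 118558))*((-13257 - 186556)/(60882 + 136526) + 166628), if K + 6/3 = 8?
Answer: -1057822079717349/49352 ≈ -2.1434e+10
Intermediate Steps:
K = 6 (K = -2 + 8 = 6)
u = 36864 (u = (-4 + 196)**2 = 192**2 = 36864)
(u + ((-95653 + 48711) - 118558))*((-13257 - 186556)/(60882 + 136526) + 166628) = (36864 + ((-95653 + 48711) - 118558))*((-13257 - 186556)/(60882 + 136526) + 166628) = (36864 + (-46942 - 118558))*(-199813/197408 + 166628) = (36864 - 165500)*(-199813*1/197408 + 166628) = -128636*(-199813/197408 + 166628) = -128636*32893500411/197408 = -1057822079717349/49352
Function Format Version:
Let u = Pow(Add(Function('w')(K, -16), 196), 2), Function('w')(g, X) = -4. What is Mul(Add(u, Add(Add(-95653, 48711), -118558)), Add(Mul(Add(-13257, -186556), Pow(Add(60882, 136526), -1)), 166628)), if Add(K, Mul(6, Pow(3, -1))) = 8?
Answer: Rational(-1057822079717349, 49352) ≈ -2.1434e+10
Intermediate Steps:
K = 6 (K = Add(-2, 8) = 6)
u = 36864 (u = Pow(Add(-4, 196), 2) = Pow(192, 2) = 36864)
Mul(Add(u, Add(Add(-95653, 48711), -118558)), Add(Mul(Add(-13257, -186556), Pow(Add(60882, 136526), -1)), 166628)) = Mul(Add(36864, Add(Add(-95653, 48711), -118558)), Add(Mul(Add(-13257, -186556), Pow(Add(60882, 136526), -1)), 166628)) = Mul(Add(36864, Add(-46942, -118558)), Add(Mul(-199813, Pow(197408, -1)), 166628)) = Mul(Add(36864, -165500), Add(Mul(-199813, Rational(1, 197408)), 166628)) = Mul(-128636, Add(Rational(-199813, 197408), 166628)) = Mul(-128636, Rational(32893500411, 197408)) = Rational(-1057822079717349, 49352)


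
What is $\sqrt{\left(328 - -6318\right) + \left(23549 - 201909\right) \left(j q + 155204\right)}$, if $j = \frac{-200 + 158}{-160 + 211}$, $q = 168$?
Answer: $\frac{i \sqrt{7993018125226}}{17} \approx 1.6631 \cdot 10^{5} i$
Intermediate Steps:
$j = - \frac{14}{17}$ ($j = - \frac{42}{51} = \left(-42\right) \frac{1}{51} = - \frac{14}{17} \approx -0.82353$)
$\sqrt{\left(328 - -6318\right) + \left(23549 - 201909\right) \left(j q + 155204\right)} = \sqrt{\left(328 - -6318\right) + \left(23549 - 201909\right) \left(\left(- \frac{14}{17}\right) 168 + 155204\right)} = \sqrt{\left(328 + 6318\right) - 178360 \left(- \frac{2352}{17} + 155204\right)} = \sqrt{6646 - \frac{470177649760}{17}} = \sqrt{- \frac{470177536778}{17}} = \frac{i \sqrt{7993018125226}}{17}$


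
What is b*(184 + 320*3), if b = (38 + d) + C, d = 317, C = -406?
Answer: -58344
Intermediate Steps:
b = -51 (b = (38 + 317) - 406 = 355 - 406 = -51)
b*(184 + 320*3) = -51*(184 + 320*3) = -51*(184 + 960) = -51*1144 = -58344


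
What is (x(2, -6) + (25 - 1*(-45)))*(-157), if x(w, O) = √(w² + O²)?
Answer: -10990 - 314*√10 ≈ -11983.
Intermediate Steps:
x(w, O) = √(O² + w²)
(x(2, -6) + (25 - 1*(-45)))*(-157) = (√((-6)² + 2²) + (25 - 1*(-45)))*(-157) = (√(36 + 4) + (25 + 45))*(-157) = (√40 + 70)*(-157) = (2*√10 + 70)*(-157) = (70 + 2*√10)*(-157) = -10990 - 314*√10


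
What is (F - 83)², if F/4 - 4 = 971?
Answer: 14569489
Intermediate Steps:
F = 3900 (F = 16 + 4*971 = 16 + 3884 = 3900)
(F - 83)² = (3900 - 83)² = 3817² = 14569489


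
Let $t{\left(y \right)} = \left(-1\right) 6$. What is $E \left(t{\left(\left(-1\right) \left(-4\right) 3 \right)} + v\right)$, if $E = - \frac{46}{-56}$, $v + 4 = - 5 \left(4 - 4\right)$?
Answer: $- \frac{115}{14} \approx -8.2143$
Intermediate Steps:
$v = -4$ ($v = -4 - 5 \left(4 - 4\right) = -4 - 0 = -4 + 0 = -4$)
$t{\left(y \right)} = -6$
$E = \frac{23}{28}$ ($E = \left(-46\right) \left(- \frac{1}{56}\right) = \frac{23}{28} \approx 0.82143$)
$E \left(t{\left(\left(-1\right) \left(-4\right) 3 \right)} + v\right) = \frac{23 \left(-6 - 4\right)}{28} = \frac{23}{28} \left(-10\right) = - \frac{115}{14}$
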